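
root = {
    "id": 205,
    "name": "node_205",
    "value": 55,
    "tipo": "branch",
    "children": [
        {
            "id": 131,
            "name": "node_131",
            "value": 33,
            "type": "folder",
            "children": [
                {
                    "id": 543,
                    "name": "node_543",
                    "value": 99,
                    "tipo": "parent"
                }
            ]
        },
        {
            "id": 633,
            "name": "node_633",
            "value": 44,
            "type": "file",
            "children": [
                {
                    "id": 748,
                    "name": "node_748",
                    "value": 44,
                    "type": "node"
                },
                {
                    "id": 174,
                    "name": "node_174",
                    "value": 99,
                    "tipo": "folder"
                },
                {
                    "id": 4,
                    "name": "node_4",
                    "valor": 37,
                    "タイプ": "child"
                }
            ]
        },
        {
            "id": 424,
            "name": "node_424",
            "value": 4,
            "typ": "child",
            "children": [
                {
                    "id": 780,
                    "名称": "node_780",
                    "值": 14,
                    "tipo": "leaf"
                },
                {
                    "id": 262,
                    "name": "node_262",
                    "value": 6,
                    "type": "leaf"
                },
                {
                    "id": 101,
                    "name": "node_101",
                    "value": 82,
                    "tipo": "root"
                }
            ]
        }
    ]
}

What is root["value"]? 55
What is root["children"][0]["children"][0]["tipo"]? "parent"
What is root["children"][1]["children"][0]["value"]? 44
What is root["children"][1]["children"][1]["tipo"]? "folder"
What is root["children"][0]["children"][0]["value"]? 99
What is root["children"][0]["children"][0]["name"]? "node_543"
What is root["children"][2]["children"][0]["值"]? 14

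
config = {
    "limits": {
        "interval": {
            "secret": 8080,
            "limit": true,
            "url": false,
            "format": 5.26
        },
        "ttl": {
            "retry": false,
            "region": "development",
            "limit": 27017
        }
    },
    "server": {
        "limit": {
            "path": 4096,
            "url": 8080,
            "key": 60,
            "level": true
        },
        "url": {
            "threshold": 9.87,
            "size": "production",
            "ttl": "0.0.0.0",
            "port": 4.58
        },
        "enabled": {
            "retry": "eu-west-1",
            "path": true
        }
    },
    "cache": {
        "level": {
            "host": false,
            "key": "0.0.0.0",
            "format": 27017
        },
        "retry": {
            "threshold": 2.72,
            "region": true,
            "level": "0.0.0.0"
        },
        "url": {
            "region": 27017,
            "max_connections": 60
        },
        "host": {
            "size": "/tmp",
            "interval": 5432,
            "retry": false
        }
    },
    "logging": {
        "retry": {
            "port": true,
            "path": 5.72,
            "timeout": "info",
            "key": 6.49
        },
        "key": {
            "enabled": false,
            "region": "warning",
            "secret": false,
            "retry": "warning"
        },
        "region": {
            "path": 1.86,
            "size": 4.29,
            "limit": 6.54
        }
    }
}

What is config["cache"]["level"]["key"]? "0.0.0.0"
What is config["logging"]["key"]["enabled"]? False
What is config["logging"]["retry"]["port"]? True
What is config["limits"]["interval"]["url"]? False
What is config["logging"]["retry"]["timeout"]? "info"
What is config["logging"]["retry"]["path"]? 5.72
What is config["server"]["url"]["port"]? 4.58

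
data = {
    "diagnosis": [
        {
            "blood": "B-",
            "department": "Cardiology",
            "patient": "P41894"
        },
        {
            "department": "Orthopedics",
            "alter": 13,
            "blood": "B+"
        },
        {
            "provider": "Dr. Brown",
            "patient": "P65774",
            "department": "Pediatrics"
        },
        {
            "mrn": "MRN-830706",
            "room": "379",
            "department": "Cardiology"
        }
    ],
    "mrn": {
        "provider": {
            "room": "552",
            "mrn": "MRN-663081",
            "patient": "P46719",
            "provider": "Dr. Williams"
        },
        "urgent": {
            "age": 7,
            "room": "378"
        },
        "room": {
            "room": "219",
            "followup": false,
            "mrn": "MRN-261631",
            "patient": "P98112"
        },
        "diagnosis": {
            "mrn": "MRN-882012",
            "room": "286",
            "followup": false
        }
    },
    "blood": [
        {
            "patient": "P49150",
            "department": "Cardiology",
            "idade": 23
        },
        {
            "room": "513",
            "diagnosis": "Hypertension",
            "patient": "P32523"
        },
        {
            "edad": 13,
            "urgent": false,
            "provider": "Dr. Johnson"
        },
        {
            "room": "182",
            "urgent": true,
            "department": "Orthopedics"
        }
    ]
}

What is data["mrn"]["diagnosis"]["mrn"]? "MRN-882012"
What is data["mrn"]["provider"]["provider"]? "Dr. Williams"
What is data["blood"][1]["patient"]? "P32523"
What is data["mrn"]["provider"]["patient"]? "P46719"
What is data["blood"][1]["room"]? "513"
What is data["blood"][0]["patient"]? "P49150"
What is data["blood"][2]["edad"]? 13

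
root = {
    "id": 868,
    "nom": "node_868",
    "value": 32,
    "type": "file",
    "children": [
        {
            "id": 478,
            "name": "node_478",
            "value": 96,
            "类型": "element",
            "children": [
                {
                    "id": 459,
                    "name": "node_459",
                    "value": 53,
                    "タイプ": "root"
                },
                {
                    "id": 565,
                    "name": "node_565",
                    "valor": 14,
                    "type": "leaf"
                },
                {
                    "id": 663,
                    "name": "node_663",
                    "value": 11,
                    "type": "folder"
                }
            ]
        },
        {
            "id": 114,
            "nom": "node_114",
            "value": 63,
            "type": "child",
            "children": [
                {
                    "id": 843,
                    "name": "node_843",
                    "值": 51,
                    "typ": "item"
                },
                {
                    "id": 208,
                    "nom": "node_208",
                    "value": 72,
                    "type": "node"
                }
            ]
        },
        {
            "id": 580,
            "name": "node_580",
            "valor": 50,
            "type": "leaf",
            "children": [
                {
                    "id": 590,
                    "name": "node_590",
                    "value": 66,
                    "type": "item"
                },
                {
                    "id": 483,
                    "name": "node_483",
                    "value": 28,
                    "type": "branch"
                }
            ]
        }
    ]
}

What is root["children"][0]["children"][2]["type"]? "folder"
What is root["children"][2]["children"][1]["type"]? "branch"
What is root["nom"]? "node_868"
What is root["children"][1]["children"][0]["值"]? 51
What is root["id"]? 868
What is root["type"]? "file"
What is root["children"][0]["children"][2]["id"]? 663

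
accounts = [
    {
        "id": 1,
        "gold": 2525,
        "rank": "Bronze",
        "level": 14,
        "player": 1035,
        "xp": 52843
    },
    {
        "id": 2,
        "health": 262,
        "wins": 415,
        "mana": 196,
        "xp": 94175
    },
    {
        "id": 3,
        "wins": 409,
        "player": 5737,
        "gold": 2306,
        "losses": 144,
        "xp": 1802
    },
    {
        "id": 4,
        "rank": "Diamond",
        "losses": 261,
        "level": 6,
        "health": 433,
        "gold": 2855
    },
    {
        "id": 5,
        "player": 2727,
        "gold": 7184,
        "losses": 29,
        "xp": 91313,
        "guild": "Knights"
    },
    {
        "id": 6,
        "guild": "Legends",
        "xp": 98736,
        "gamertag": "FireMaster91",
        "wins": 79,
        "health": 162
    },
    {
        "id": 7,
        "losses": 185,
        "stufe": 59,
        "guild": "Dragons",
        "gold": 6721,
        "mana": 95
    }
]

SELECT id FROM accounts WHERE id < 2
[1]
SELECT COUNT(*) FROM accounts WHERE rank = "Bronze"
1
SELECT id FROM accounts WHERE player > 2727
[3]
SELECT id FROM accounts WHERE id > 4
[5, 6, 7]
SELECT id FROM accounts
[1, 2, 3, 4, 5, 6, 7]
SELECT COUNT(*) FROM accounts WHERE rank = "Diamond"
1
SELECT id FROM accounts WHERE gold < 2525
[3]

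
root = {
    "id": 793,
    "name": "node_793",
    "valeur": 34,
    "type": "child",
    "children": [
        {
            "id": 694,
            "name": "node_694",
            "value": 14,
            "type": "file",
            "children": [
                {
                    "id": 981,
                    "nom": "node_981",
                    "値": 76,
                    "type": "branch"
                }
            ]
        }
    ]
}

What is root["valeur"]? 34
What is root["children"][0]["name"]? "node_694"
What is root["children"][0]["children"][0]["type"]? "branch"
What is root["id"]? 793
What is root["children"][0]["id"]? 694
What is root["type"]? "child"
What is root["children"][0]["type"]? "file"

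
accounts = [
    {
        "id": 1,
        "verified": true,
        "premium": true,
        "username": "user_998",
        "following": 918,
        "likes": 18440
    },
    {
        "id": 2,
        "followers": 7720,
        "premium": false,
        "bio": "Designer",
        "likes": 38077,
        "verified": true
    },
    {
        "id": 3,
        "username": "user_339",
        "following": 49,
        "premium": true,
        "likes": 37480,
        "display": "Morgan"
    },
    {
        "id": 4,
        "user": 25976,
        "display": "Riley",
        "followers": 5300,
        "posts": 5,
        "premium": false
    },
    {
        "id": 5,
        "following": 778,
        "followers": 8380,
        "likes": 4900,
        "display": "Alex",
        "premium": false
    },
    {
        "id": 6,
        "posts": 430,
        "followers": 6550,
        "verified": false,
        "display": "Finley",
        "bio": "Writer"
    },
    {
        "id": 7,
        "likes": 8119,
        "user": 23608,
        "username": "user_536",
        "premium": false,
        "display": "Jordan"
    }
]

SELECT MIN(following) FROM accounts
49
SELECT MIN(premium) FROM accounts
False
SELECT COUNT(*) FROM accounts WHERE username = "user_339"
1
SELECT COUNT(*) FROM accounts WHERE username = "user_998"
1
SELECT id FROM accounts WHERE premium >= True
[1, 3]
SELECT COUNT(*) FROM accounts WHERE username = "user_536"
1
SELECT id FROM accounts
[1, 2, 3, 4, 5, 6, 7]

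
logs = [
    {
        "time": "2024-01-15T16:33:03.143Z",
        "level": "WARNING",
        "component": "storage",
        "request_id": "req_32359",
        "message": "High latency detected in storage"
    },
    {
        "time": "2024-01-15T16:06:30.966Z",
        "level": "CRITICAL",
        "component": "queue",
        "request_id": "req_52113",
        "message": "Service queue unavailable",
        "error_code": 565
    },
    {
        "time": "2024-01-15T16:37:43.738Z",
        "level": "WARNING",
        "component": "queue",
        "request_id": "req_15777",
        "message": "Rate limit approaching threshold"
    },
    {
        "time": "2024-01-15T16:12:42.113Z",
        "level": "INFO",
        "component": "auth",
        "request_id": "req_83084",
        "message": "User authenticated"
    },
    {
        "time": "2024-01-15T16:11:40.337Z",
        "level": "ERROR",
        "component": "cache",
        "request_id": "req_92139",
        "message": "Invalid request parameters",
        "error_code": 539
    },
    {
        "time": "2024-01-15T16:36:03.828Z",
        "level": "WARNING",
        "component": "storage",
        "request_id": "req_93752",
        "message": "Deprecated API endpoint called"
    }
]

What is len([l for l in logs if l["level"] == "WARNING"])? 3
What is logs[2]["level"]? "WARNING"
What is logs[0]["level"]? "WARNING"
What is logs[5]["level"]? "WARNING"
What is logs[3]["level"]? "INFO"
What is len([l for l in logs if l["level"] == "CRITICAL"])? 1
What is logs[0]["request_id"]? "req_32359"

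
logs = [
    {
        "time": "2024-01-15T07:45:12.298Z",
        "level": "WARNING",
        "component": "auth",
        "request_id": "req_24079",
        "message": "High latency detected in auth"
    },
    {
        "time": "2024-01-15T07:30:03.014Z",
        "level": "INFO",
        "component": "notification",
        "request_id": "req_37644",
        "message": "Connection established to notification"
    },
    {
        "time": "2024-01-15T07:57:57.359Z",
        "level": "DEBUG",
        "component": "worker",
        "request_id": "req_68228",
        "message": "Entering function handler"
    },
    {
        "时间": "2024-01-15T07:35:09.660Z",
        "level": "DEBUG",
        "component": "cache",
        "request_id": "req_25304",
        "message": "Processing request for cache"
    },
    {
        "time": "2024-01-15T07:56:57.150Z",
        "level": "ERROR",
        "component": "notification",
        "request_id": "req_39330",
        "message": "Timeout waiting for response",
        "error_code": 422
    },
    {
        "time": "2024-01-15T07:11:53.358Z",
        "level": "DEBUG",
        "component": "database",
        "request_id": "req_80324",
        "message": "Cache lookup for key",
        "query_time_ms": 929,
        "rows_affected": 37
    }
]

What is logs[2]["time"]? "2024-01-15T07:57:57.359Z"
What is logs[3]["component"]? "cache"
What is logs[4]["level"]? "ERROR"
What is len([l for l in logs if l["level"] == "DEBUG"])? 3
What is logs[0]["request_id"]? "req_24079"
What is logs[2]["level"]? "DEBUG"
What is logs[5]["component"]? "database"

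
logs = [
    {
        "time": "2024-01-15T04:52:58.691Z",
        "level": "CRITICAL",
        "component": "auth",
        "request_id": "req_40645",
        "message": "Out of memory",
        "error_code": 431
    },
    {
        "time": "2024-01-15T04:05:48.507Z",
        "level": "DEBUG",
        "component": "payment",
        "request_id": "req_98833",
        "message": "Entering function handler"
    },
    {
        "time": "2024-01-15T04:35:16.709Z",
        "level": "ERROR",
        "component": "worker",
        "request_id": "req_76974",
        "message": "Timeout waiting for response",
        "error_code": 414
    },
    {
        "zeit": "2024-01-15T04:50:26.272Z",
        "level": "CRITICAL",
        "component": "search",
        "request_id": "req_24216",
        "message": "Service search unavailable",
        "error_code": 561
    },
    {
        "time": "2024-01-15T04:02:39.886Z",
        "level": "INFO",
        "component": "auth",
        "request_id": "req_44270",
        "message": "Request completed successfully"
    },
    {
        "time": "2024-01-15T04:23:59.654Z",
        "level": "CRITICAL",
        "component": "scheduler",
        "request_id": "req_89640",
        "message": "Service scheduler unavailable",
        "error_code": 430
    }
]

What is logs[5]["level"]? "CRITICAL"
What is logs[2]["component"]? "worker"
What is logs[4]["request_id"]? "req_44270"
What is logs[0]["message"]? "Out of memory"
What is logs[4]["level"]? "INFO"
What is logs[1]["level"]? "DEBUG"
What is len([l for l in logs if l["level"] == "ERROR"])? 1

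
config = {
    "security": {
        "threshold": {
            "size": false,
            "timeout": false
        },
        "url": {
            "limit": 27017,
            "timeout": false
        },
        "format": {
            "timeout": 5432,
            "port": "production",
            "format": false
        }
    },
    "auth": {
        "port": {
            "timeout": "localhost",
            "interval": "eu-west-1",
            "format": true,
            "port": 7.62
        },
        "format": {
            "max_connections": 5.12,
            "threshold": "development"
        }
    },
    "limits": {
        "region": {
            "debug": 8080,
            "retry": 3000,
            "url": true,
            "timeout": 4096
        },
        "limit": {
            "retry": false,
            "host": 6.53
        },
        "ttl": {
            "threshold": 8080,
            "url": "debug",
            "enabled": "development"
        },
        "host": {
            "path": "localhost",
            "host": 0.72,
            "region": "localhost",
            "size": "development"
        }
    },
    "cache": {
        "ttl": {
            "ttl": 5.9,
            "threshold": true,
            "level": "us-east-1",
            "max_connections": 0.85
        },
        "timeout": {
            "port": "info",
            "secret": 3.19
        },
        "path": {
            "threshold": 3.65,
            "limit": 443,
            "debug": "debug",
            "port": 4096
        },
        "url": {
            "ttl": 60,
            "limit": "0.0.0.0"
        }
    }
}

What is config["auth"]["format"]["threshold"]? "development"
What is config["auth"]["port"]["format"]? True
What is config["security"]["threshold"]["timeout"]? False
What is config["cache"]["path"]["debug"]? "debug"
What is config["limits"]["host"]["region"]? "localhost"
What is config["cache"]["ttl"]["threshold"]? True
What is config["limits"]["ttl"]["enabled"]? "development"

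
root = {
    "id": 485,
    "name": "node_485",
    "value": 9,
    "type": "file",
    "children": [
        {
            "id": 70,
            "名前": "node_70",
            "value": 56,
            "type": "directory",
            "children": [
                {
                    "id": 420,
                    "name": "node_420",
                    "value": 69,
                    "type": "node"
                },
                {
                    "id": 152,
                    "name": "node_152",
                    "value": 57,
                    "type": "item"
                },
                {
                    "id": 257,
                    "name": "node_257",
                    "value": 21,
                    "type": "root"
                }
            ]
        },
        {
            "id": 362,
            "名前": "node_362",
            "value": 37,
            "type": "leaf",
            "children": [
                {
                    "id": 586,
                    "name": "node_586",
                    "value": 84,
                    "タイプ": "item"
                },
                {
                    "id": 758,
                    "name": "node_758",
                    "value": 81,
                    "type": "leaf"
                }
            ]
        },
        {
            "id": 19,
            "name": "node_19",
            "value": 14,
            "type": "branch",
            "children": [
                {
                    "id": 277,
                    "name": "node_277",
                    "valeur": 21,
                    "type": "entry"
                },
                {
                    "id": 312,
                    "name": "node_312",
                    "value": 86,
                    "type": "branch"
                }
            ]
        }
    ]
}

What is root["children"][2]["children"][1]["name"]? "node_312"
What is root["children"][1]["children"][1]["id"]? 758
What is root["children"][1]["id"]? 362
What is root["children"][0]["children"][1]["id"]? 152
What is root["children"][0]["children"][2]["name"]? "node_257"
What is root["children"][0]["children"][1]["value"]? 57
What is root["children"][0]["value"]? 56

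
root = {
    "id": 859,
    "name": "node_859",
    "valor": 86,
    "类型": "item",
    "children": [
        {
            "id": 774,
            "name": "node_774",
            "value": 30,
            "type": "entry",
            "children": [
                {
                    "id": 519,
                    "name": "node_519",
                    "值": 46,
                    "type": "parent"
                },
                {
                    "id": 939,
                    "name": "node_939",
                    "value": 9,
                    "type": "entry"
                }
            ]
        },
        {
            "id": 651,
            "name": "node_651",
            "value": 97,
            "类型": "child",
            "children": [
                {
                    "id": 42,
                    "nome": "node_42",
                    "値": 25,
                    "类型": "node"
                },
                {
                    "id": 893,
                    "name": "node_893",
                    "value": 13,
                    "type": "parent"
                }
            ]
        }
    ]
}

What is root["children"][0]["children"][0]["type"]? "parent"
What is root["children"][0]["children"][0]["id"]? 519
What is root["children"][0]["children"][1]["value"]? 9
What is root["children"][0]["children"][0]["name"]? "node_519"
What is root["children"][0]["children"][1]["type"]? "entry"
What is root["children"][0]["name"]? "node_774"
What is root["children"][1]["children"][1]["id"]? 893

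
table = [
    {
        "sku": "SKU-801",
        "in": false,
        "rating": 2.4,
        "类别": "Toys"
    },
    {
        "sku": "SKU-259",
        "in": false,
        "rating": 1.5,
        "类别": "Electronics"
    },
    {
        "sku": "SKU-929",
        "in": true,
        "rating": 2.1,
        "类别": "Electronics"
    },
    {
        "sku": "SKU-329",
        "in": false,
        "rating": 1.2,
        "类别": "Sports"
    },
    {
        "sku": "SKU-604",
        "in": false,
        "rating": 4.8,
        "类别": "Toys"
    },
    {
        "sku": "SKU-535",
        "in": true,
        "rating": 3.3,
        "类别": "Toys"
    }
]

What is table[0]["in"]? False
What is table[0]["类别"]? "Toys"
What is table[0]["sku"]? "SKU-801"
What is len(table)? 6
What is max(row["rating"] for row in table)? 4.8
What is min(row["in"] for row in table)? False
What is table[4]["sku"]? "SKU-604"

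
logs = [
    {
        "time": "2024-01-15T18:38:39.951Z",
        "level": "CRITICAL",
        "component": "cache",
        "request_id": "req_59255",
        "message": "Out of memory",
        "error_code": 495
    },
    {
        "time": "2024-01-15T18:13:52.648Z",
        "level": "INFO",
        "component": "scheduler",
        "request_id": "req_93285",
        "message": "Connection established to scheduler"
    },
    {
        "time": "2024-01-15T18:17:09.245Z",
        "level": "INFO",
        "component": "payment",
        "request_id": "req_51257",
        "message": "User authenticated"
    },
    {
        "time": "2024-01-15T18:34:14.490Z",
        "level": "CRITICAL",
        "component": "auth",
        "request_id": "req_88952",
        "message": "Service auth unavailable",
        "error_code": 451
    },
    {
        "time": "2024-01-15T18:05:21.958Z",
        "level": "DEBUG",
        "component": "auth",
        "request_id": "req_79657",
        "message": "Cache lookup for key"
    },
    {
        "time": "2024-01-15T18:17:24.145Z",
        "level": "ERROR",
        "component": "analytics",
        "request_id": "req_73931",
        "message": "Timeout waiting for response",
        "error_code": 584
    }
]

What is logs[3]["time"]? "2024-01-15T18:34:14.490Z"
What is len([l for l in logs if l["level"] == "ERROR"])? 1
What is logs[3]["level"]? "CRITICAL"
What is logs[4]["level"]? "DEBUG"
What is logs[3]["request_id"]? "req_88952"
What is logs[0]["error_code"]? 495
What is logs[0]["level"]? "CRITICAL"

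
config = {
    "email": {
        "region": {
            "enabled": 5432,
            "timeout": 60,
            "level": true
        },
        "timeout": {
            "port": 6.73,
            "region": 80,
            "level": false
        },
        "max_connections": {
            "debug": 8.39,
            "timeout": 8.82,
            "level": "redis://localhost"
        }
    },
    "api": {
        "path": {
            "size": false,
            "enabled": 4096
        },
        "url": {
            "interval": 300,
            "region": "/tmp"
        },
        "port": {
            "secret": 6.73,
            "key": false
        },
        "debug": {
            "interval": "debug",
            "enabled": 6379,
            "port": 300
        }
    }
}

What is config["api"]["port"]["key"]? False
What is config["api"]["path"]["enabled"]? 4096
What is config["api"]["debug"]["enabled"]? 6379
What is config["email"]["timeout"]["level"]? False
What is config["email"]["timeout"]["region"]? 80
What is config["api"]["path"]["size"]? False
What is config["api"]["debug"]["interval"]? "debug"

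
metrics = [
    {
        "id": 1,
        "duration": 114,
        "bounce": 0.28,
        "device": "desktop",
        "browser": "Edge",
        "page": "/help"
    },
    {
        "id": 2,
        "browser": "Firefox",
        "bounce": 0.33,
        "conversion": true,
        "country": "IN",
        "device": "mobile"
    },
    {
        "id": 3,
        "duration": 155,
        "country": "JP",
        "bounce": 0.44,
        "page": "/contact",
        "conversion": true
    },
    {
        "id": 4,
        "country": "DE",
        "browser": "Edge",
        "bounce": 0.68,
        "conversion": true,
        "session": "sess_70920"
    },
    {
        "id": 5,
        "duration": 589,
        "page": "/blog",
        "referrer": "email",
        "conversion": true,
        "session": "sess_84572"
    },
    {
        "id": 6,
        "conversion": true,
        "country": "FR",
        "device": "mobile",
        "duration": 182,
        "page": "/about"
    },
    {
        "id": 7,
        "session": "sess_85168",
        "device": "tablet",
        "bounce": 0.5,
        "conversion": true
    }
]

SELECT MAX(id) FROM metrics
7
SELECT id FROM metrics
[1, 2, 3, 4, 5, 6, 7]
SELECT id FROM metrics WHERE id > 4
[5, 6, 7]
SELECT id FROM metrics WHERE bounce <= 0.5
[1, 2, 3, 7]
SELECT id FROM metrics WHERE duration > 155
[5, 6]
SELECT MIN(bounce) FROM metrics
0.28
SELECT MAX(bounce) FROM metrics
0.68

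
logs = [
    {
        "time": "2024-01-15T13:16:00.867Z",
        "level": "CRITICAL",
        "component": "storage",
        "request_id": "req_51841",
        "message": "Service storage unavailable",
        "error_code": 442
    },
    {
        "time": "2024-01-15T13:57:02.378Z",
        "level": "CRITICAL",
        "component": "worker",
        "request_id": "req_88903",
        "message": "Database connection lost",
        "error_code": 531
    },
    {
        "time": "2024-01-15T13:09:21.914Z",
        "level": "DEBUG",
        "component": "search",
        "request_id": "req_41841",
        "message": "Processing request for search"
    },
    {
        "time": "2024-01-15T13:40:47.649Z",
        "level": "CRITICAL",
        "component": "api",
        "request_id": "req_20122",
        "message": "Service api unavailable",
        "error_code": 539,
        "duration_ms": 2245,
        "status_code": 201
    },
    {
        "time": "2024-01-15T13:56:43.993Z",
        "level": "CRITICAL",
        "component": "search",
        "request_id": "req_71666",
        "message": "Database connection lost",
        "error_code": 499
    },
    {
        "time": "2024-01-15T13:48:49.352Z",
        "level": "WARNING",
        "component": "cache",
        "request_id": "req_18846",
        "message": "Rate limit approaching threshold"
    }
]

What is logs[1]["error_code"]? 531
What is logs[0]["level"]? "CRITICAL"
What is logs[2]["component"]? "search"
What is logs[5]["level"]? "WARNING"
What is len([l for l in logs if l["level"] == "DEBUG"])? 1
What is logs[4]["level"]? "CRITICAL"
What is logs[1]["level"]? "CRITICAL"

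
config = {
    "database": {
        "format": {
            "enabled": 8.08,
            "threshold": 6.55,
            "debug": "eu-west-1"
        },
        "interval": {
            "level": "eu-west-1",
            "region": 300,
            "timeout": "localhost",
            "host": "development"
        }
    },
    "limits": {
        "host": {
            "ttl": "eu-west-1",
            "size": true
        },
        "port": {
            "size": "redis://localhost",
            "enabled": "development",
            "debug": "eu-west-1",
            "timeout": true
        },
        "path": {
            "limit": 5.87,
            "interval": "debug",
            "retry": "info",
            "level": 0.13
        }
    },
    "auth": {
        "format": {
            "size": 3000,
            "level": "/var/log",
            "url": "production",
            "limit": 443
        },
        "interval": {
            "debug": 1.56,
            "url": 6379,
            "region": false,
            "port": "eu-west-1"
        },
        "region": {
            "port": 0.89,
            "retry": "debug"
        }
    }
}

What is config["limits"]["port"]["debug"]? "eu-west-1"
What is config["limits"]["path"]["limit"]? 5.87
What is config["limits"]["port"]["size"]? "redis://localhost"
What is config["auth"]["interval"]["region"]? False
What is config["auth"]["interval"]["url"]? 6379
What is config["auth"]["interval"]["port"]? "eu-west-1"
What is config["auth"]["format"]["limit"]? 443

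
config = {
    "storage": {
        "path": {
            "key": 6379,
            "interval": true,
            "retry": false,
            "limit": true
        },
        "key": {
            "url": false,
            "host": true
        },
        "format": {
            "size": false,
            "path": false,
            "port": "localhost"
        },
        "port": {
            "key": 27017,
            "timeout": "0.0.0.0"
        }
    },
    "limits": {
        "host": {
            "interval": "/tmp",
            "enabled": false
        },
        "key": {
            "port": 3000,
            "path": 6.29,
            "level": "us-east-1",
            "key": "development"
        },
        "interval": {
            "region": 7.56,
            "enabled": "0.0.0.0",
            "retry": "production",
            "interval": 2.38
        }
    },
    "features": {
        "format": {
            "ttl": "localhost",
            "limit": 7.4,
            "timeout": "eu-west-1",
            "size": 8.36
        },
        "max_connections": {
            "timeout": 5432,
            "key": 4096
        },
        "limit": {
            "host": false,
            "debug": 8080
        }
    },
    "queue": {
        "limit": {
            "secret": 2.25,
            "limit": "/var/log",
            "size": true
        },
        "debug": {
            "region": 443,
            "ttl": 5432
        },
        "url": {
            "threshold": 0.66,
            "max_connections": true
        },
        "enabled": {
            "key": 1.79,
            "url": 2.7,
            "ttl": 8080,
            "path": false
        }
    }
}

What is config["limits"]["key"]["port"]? 3000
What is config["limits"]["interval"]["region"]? 7.56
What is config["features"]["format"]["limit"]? 7.4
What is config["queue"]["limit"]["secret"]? 2.25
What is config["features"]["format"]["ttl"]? "localhost"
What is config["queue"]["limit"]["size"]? True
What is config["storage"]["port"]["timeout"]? "0.0.0.0"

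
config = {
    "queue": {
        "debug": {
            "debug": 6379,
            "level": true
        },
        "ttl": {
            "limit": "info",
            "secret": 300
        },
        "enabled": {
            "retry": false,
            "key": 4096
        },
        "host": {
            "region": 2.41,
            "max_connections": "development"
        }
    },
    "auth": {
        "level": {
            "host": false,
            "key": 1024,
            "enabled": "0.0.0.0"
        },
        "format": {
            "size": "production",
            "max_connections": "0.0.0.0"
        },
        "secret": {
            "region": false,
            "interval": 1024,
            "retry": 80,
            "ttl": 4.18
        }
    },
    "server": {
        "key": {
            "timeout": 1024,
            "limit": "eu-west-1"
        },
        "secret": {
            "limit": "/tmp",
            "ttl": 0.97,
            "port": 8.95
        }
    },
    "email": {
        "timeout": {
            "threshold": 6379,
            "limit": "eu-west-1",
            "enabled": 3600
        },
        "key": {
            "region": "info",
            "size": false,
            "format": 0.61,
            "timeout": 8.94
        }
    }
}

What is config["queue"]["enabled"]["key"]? 4096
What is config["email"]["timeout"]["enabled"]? 3600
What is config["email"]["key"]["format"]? 0.61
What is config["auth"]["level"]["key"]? 1024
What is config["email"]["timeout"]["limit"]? "eu-west-1"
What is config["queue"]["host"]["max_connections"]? "development"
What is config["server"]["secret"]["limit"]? "/tmp"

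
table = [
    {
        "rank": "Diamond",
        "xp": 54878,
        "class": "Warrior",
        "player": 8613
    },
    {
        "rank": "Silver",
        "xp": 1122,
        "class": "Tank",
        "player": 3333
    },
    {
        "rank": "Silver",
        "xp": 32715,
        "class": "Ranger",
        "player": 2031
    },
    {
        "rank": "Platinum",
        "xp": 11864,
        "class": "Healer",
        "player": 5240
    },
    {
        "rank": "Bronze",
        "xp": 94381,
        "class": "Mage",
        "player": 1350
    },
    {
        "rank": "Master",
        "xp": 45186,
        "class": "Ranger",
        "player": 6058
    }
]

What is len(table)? 6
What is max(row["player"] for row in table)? 8613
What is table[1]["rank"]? "Silver"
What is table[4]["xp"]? 94381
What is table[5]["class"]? "Ranger"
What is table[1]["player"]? 3333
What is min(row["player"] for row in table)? 1350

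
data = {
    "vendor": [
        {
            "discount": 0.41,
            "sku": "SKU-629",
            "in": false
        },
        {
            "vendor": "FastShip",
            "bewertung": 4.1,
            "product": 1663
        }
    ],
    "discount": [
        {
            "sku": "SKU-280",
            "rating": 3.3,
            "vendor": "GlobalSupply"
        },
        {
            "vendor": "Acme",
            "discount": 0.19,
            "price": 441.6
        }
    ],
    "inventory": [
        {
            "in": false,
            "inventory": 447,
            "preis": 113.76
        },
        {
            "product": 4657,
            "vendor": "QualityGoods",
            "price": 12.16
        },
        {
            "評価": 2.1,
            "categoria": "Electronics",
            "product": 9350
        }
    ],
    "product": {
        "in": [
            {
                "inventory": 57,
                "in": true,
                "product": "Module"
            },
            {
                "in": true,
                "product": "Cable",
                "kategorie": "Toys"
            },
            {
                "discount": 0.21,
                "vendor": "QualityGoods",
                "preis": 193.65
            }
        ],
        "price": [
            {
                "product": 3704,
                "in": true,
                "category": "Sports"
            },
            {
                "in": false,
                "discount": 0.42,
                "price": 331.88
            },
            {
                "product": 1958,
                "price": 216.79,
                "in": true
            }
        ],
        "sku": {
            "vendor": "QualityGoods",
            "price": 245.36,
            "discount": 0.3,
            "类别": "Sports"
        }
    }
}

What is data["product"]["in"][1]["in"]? True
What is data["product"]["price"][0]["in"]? True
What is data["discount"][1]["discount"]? 0.19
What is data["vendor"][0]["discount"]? 0.41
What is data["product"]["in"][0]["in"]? True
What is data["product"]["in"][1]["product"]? "Cable"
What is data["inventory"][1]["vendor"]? "QualityGoods"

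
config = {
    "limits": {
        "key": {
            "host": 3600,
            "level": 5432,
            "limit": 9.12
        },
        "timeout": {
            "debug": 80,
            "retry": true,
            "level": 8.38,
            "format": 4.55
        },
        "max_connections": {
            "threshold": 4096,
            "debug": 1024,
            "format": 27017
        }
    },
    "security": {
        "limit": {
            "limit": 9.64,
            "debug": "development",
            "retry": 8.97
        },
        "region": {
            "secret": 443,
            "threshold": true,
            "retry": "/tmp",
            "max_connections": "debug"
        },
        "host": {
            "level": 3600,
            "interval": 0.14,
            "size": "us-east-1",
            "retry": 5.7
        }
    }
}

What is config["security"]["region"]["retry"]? "/tmp"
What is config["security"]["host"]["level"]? 3600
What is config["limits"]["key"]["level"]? 5432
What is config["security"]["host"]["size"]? "us-east-1"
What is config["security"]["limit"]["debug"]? "development"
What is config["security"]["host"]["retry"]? 5.7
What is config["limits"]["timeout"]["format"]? 4.55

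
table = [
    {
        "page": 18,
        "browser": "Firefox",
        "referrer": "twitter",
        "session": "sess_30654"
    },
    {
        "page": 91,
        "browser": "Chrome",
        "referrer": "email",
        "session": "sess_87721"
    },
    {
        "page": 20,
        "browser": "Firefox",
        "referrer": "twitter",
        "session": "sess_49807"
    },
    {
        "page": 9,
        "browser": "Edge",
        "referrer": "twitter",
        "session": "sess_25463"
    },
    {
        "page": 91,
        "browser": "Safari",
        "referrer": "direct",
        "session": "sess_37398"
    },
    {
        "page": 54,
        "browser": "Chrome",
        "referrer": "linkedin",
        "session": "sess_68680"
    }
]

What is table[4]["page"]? 91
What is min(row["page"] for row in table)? 9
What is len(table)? 6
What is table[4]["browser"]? "Safari"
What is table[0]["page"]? 18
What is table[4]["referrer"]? "direct"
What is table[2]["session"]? "sess_49807"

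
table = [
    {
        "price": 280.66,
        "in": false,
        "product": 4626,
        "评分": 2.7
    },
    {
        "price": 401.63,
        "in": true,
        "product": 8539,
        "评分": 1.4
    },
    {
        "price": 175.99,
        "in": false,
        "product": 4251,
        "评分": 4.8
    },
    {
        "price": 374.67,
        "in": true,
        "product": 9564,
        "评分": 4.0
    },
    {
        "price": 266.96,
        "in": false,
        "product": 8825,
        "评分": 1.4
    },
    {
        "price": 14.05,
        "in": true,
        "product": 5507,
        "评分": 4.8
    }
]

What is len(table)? 6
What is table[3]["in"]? True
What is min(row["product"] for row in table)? 4251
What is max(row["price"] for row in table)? 401.63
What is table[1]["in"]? True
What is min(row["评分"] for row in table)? 1.4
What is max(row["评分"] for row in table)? 4.8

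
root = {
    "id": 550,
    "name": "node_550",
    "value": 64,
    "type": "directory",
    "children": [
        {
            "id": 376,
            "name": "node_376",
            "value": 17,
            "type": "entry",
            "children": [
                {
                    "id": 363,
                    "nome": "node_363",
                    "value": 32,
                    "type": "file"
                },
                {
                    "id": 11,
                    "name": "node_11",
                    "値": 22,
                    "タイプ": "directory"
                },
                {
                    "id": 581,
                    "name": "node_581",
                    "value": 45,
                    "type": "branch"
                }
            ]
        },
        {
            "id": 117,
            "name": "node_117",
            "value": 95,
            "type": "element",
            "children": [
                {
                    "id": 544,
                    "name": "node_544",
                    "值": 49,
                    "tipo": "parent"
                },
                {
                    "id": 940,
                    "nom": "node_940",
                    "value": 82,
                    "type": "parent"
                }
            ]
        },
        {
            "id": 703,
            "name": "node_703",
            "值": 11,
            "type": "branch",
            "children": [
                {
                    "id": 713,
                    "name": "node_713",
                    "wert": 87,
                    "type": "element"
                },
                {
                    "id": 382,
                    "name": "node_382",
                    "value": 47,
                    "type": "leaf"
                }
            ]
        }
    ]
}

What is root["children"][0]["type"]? "entry"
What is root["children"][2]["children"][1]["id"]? 382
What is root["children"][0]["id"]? 376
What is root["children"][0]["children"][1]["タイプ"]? "directory"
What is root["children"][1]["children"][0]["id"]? 544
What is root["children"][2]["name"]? "node_703"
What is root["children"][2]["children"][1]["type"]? "leaf"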